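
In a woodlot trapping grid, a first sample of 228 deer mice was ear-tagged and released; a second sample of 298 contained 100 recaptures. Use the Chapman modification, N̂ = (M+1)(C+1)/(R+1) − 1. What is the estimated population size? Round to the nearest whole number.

N̂ = (228+1)(298+1)/(100+1) − 1 = 229·299/101 − 1
= 68471/101 − 1 ≈ 677.9 − 1 ≈ 676.9 → 677

N ≈ 677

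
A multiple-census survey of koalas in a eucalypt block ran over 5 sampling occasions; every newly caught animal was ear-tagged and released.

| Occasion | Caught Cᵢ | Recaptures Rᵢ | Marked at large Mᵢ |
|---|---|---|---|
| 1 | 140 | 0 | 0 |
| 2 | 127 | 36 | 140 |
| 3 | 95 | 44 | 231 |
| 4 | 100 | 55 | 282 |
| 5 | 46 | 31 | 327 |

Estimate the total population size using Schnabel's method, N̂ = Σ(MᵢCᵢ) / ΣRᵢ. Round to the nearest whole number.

Σ MᵢCᵢ = 0·140 + 140·127 + 231·95 + 282·100 + 327·46 = 0 + 17780 + 21945 + 28200 + 15042 = 82967
Σ Rᵢ = 0 + 36 + 44 + 55 + 31 = 166
N̂ = 82967 / 166 ≈ 499.8 → 500

N ≈ 500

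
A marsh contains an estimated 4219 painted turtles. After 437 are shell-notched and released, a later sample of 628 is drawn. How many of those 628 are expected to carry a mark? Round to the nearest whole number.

expected recaptures ≈ 65

Expected recaptures E[R] = M·C / N.
E[R] = 437 × 628 / 4219 = 274436 / 4219 ≈ 65.0 → 65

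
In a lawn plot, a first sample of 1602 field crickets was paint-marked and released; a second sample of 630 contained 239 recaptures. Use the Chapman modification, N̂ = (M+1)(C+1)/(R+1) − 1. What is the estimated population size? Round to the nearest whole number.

N̂ = (1602+1)(630+1)/(239+1) − 1 = 1603·631/240 − 1
= 1011493/240 − 1 ≈ 4214.6 − 1 ≈ 4213.6 → 4214

N ≈ 4214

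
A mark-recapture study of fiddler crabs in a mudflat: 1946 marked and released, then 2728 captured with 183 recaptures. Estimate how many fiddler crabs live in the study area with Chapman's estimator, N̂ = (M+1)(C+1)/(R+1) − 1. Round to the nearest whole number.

N ≈ 28,876

N̂ = (1946+1)(2728+1)/(183+1) − 1 = 1947·2729/184 − 1
= 5313363/184 − 1 ≈ 28877.0 − 1 ≈ 28876.0 → 28876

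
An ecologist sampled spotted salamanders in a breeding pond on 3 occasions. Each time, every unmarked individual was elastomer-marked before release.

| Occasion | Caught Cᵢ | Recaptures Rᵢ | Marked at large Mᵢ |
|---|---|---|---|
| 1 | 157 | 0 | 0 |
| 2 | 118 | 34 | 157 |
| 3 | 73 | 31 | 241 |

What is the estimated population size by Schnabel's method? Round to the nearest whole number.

N ≈ 556

Σ MᵢCᵢ = 0·157 + 157·118 + 241·73 = 0 + 18526 + 17593 = 36119
Σ Rᵢ = 0 + 34 + 31 = 65
N̂ = 36119 / 65 ≈ 555.7 → 556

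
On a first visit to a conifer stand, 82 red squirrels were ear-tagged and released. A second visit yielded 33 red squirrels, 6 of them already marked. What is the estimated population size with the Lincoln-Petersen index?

N = 451

N = (82 × 33) / 6 = 2706 / 6 = 451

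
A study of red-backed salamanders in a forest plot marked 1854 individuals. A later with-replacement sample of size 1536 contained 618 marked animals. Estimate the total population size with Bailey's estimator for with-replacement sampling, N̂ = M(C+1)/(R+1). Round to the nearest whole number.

N̂ = 1854·(1536+1)/(618+1) = 1854·1537/619 = 2849598/619 ≈ 4603.6 → 4604

N ≈ 4604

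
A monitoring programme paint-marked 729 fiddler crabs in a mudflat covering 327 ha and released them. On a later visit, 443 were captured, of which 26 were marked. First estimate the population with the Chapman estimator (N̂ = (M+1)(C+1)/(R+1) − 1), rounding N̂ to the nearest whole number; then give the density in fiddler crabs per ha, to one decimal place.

density ≈ 36.7 fiddler crabs per ha

N̂ = 730·444/27 − 1 = 324120/27 − 1 ≈ 12003.4 → 12003
Density = N̂ / area = 12003 / 327 ≈ 36.71 → 36.7 per ha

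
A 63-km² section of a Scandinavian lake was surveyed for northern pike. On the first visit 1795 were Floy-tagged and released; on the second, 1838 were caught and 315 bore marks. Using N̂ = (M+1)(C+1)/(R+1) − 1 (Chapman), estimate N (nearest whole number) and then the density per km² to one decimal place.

density ≈ 165.9 northern pike per km²

N̂ = 1796·1839/316 − 1 = 3302844/316 − 1 ≈ 10451.0 → 10451
Density = N̂ / area = 10451 / 63 ≈ 165.89 → 165.9 per km²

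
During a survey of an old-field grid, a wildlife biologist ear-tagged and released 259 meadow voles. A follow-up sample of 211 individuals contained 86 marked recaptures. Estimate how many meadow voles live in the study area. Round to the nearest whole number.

N ≈ 635

Lincoln-Petersen assumes M/N = R/C, so N = M·C / R.
N = (259 × 211) / 86 = 54649 / 86 ≈ 635.45 → 635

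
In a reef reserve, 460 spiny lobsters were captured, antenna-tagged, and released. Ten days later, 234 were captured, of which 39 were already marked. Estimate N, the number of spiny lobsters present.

The marked fraction in the recapture sample should equal the marked fraction in the population: 39/234 = 460/N.
N = (460 × 234) / 39 = 107640 / 39 = 2760

N = 2760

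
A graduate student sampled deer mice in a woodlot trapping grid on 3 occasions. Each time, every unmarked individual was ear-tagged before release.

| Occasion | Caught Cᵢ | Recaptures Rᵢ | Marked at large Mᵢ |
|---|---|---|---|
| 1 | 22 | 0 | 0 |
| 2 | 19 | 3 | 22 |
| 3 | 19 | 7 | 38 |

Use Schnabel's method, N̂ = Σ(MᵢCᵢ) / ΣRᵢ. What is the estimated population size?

Σ MᵢCᵢ = 0·22 + 22·19 + 38·19 = 0 + 418 + 722 = 1140
Σ Rᵢ = 0 + 3 + 7 = 10
N̂ = 1140 / 10 = 114

N = 114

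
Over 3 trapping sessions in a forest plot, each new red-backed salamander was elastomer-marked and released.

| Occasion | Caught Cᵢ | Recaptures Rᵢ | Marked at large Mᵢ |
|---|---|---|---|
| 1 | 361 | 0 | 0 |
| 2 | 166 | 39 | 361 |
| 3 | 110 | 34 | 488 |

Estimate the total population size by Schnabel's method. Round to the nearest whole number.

N ≈ 1556

Σ MᵢCᵢ = 0·361 + 361·166 + 488·110 = 0 + 59926 + 53680 = 113606
Σ Rᵢ = 0 + 39 + 34 = 73
N̂ = 113606 / 73 ≈ 1556.2 → 1556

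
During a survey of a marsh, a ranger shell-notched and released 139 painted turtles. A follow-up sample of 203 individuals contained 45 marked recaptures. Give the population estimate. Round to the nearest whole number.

Lincoln-Petersen assumes M/N = R/C, so N = M·C / R.
N = (139 × 203) / 45 = 28217 / 45 ≈ 627.0 → 627

N ≈ 627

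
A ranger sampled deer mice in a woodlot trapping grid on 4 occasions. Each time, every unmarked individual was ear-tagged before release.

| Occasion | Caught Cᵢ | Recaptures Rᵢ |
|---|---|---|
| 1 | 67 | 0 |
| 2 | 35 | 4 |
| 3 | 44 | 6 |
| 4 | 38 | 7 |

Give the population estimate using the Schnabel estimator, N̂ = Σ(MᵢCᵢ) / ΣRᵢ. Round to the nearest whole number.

N ≈ 696

Marked at large before each occasion: Mᵢ = Σⱼ<ᵢ (Cⱼ − Rⱼ) → M1=0, M2=67, M3=98, M4=136
Σ MᵢCᵢ = 0·67 + 67·35 + 98·44 + 136·38 = 0 + 2345 + 4312 + 5168 = 11825
Σ Rᵢ = 0 + 4 + 6 + 7 = 17
N̂ = 11825 / 17 ≈ 695.6 → 696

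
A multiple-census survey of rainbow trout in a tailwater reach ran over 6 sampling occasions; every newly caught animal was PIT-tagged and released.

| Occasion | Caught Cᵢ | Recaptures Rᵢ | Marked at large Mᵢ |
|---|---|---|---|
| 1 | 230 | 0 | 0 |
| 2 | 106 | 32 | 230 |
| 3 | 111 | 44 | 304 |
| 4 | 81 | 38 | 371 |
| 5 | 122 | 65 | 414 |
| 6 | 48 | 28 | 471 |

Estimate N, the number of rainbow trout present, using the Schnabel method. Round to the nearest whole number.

Σ MᵢCᵢ = 0·230 + 230·106 + 304·111 + 371·81 + 414·122 + 471·48 = 0 + 24380 + 33744 + 30051 + 50508 + 22608 = 161291
Σ Rᵢ = 0 + 32 + 44 + 38 + 65 + 28 = 207
N̂ = 161291 / 207 ≈ 779.2 → 779

N ≈ 779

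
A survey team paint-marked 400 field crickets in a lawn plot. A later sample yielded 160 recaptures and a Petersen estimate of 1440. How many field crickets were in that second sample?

From N = M·C/R: C = N·R / M = 1440·160 / 400 = 230400 / 400 = 576.

C = 576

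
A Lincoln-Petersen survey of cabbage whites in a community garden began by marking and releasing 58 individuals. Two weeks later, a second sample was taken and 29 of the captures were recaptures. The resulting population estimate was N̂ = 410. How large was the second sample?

From N = M·C/R: C = N·R / M = 410·29 / 58 = 11890 / 58 = 205.

C = 205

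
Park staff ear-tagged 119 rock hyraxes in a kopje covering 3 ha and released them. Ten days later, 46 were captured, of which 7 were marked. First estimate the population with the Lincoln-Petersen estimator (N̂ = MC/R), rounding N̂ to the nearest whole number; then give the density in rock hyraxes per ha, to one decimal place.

density ≈ 260.7 rock hyraxes per ha

N̂ = 119·46/7 = 5474/7 = 782
Density = N̂ / area = 782 / 3 ≈ 260.67 → 260.7 per ha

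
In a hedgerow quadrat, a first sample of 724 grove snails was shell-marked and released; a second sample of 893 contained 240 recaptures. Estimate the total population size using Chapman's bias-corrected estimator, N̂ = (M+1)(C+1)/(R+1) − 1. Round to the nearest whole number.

N ≈ 2688

N̂ = (724+1)(893+1)/(240+1) − 1 = 725·894/241 − 1
= 648150/241 − 1 ≈ 2689.4 − 1 ≈ 2688.4 → 2688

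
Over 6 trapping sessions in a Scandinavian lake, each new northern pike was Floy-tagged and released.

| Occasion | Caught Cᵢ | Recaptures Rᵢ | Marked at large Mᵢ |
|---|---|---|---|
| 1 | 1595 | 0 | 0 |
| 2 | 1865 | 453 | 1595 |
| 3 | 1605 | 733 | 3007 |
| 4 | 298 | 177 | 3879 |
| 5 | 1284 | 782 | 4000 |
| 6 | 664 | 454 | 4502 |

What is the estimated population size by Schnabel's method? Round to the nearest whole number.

Σ MᵢCᵢ = 0·1595 + 1595·1865 + 3007·1605 + 3879·298 + 4000·1284 + 4502·664 = 0 + 2974675 + 4826235 + 1155942 + 5136000 + 2989328 = 17082180
Σ Rᵢ = 0 + 453 + 733 + 177 + 782 + 454 = 2599
N̂ = 17082180 / 2599 ≈ 6572.6 → 6573

N ≈ 6573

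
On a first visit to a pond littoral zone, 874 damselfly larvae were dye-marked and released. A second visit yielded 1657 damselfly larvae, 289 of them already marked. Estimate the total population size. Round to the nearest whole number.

N ≈ 5011

If marked individuals mix randomly, R/C ≈ M/N, giving N ≈ M·C/R.
N = (874 × 1657) / 289 = 1448218 / 289 ≈ 5011.1 → 5011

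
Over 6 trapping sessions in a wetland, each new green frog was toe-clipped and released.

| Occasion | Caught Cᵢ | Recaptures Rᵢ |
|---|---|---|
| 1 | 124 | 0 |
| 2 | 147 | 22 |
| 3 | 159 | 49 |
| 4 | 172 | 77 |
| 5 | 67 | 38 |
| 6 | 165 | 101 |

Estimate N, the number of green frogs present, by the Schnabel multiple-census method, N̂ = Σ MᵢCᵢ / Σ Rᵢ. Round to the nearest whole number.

N ≈ 800

Marked at large before each occasion: Mᵢ = Σⱼ<ᵢ (Cⱼ − Rⱼ) → M1=0, M2=124, M3=249, M4=359, M5=454, M6=483
Σ MᵢCᵢ = 0·124 + 124·147 + 249·159 + 359·172 + 454·67 + 483·165 = 0 + 18228 + 39591 + 61748 + 30418 + 79695 = 229680
Σ Rᵢ = 0 + 22 + 49 + 77 + 38 + 101 = 287
N̂ = 229680 / 287 ≈ 800.3 → 800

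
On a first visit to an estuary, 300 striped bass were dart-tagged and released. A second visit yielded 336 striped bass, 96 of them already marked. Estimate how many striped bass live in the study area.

N = 1050

N = (300 × 336) / 96 = 100800 / 96 = 1050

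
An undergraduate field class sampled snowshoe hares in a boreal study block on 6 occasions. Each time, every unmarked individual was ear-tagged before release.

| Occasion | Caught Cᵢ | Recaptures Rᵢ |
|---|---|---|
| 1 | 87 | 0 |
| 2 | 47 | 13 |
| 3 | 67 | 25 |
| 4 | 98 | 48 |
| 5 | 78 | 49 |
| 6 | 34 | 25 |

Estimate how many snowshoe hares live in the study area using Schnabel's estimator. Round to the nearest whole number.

N ≈ 331

Marked at large before each occasion: Mᵢ = Σⱼ<ᵢ (Cⱼ − Rⱼ) → M1=0, M2=87, M3=121, M4=163, M5=213, M6=242
Σ MᵢCᵢ = 0·87 + 87·47 + 121·67 + 163·98 + 213·78 + 242·34 = 0 + 4089 + 8107 + 15974 + 16614 + 8228 = 53012
Σ Rᵢ = 0 + 13 + 25 + 48 + 49 + 25 = 160
N̂ = 53012 / 160 ≈ 331.3 → 331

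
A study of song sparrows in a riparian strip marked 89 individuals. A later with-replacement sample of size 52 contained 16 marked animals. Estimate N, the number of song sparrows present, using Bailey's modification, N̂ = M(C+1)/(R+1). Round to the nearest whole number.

N ≈ 277

N̂ = 89·(52+1)/(16+1) = 89·53/17 = 4717/17 ≈ 277.47 → 277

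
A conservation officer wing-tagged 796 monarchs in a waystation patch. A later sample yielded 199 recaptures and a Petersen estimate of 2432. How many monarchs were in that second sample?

From N = M·C/R: C = N·R / M = 2432·199 / 796 = 483968 / 796 = 608.

C = 608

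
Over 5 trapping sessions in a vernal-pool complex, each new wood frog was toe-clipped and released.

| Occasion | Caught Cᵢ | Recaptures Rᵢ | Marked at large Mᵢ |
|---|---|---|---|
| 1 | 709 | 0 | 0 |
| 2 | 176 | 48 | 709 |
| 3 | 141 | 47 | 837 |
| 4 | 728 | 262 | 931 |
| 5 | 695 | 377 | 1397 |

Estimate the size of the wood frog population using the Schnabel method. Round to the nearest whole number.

Σ MᵢCᵢ = 0·709 + 709·176 + 837·141 + 931·728 + 1397·695 = 0 + 124784 + 118017 + 677768 + 970915 = 1891484
Σ Rᵢ = 0 + 48 + 47 + 262 + 377 = 734
N̂ = 1891484 / 734 ≈ 2577.0 → 2577

N ≈ 2577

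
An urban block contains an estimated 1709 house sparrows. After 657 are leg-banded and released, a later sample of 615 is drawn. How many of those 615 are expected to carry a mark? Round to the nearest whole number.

expected recaptures ≈ 236

Expected recaptures E[R] = M·C / N.
E[R] = 657 × 615 / 1709 = 404055 / 1709 ≈ 236.4 → 236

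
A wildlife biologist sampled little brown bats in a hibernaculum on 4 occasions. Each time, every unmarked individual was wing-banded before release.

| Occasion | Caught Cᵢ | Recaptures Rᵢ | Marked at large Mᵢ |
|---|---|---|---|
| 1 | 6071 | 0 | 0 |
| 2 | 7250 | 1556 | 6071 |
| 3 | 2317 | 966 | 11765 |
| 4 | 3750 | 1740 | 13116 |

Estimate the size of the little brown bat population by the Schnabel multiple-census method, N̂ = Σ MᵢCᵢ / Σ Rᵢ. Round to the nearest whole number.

N ≈ 28,264

Σ MᵢCᵢ = 0·6071 + 6071·7250 + 11765·2317 + 13116·3750 = 0 + 44014750 + 27259505 + 49185000 = 120459255
Σ Rᵢ = 0 + 1556 + 966 + 1740 = 4262
N̂ = 120459255 / 4262 ≈ 28263.6 → 28264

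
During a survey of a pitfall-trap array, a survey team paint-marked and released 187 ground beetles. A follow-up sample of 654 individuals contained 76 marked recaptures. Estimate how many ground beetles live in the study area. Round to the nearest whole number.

Lincoln-Petersen assumes M/N = R/C, so N = M·C / R.
N = (187 × 654) / 76 = 122298 / 76 ≈ 1609.2 → 1609

N ≈ 1609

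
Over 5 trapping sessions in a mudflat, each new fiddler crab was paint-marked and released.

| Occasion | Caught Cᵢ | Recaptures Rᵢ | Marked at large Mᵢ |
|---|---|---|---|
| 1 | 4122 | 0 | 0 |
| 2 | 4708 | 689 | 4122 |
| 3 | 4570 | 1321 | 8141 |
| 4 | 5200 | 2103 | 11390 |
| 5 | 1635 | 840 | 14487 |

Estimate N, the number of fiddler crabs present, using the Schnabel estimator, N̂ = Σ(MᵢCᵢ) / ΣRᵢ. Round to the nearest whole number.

Σ MᵢCᵢ = 0·4122 + 4122·4708 + 8141·4570 + 11390·5200 + 14487·1635 = 0 + 19406376 + 37204370 + 59228000 + 23686245 = 139524991
Σ Rᵢ = 0 + 689 + 1321 + 2103 + 840 = 4953
N̂ = 139524991 / 4953 ≈ 28169.8 → 28170

N ≈ 28,170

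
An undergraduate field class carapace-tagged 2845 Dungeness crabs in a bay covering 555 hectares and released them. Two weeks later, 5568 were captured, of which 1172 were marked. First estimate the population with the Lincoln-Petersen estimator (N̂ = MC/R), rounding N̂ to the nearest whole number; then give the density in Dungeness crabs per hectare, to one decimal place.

density ≈ 24.4 Dungeness crabs per hectare

N̂ = 2845·5568/1172 = 15840960/1172 ≈ 13516.2 → 13516
Density = N̂ / area = 13516 / 555 ≈ 24.35 → 24.4 per hectare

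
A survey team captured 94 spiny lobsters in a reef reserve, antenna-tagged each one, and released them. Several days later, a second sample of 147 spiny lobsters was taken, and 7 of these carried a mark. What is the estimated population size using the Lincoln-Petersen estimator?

If marked individuals mix randomly, R/C ≈ M/N, giving N ≈ M·C/R.
N = (94 × 147) / 7 = 13818 / 7 = 1974

N = 1974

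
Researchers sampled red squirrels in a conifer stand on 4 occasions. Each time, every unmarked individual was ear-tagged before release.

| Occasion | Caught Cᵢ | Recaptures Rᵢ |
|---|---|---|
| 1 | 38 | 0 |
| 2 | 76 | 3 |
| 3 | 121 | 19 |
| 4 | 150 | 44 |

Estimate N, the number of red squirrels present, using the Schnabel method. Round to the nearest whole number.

N ≈ 731

Marked at large before each occasion: Mᵢ = Σⱼ<ᵢ (Cⱼ − Rⱼ) → M1=0, M2=38, M3=111, M4=213
Σ MᵢCᵢ = 0·38 + 38·76 + 111·121 + 213·150 = 0 + 2888 + 13431 + 31950 = 48269
Σ Rᵢ = 0 + 3 + 19 + 44 = 66
N̂ = 48269 / 66 ≈ 731.3 → 731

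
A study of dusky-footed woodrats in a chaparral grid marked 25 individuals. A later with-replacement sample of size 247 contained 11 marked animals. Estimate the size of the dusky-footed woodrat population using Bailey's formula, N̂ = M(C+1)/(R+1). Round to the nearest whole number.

N̂ = 25·(247+1)/(11+1) = 25·248/12 = 6200/12 ≈ 516.7 → 517

N ≈ 517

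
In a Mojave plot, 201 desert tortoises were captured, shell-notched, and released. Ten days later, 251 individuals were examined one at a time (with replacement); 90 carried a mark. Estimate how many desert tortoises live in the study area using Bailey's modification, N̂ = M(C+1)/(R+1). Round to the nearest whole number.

N ≈ 557

N̂ = 201·(251+1)/(90+1) = 201·252/91 = 50652/91 ≈ 556.6 → 557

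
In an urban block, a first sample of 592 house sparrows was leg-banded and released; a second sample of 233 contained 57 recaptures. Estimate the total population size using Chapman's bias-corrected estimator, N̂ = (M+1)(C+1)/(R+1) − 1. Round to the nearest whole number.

N̂ = (592+1)(233+1)/(57+1) − 1 = 593·234/58 − 1
= 138762/58 − 1 ≈ 2392.4 − 1 ≈ 2391.4 → 2391

N ≈ 2391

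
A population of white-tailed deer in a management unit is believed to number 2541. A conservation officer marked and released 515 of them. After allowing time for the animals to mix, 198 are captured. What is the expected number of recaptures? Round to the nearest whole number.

The marked fraction of the population is 515/2541, so in a sample of 198 expect C·(M/N) marked.
E[R] = 515 × 198 / 2541 = 101970 / 2541 ≈ 40.1 → 40

expected recaptures ≈ 40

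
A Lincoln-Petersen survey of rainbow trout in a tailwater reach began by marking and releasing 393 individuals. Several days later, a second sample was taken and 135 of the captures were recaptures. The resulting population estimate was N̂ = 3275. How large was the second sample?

From N = M·C/R: C = N·R / M = 3275·135 / 393 = 442125 / 393 = 1125.

C = 1125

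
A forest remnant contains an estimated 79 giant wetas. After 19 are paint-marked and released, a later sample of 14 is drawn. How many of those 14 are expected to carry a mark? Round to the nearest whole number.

The marked fraction of the population is 19/79, so in a sample of 14 expect C·(M/N) marked.
E[R] = 19 × 14 / 79 = 266 / 79 ≈ 3.4 → 3

expected recaptures ≈ 3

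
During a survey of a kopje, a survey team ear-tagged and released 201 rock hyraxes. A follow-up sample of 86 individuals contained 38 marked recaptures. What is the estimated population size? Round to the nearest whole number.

N ≈ 455

N = (201 × 86) / 38 = 17286 / 38 ≈ 454.9 → 455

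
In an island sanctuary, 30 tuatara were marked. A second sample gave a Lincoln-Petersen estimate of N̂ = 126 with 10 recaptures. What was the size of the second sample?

From N = M·C/R: C = N·R / M = 126·10 / 30 = 1260 / 30 = 42.

C = 42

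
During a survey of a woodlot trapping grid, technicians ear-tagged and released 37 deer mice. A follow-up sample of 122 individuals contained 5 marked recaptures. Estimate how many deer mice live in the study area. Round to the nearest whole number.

Lincoln-Petersen assumes M/N = R/C, so N = M·C / R.
N = (37 × 122) / 5 = 4514 / 5 ≈ 902.8 → 903

N ≈ 903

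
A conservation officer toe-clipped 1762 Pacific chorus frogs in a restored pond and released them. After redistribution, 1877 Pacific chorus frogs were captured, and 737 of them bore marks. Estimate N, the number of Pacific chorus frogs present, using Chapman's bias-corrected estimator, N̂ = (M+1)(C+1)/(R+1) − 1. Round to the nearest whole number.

N̂ = (1762+1)(1877+1)/(737+1) − 1 = 1763·1878/738 − 1
= 3310914/738 − 1 ≈ 4486.3 − 1 ≈ 4485.3 → 4485

N ≈ 4485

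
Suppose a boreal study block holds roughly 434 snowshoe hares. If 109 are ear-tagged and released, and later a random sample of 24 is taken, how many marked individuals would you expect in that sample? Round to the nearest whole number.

expected recaptures ≈ 6

The marked fraction of the population is 109/434, so in a sample of 24 expect C·(M/N) marked.
E[R] = 109 × 24 / 434 = 2616 / 434 ≈ 6.0 → 6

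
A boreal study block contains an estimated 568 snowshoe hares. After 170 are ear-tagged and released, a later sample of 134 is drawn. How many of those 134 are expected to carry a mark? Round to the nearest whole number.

expected recaptures ≈ 40

Expected recaptures E[R] = M·C / N.
E[R] = 170 × 134 / 568 = 22780 / 568 ≈ 40.1 → 40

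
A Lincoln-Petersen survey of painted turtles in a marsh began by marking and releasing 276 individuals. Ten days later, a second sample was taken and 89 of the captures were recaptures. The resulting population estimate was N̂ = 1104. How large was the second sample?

C = 356

From N = M·C/R: C = N·R / M = 1104·89 / 276 = 98256 / 276 = 356.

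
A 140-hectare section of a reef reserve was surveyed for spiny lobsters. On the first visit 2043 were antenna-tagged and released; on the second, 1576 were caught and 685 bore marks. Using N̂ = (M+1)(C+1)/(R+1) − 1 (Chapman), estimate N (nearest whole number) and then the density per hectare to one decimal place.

N̂ = 2044·1577/686 − 1 = 3223388/686 − 1 ≈ 4697.8 → 4698
Density = N̂ / area = 4698 / 140 ≈ 33.56 → 33.6 per hectare

density ≈ 33.6 spiny lobsters per hectare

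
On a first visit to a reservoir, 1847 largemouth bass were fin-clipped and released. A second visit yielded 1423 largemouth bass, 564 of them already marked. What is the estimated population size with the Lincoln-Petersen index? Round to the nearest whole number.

N ≈ 4660

Lincoln-Petersen assumes M/N = R/C, so N = M·C / R.
N = (1847 × 1423) / 564 = 2628281 / 564 ≈ 4660.1 → 4660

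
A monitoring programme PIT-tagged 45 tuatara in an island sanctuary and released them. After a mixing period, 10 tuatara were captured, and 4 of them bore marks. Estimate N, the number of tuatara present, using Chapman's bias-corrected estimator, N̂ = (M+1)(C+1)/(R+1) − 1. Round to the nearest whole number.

N̂ = (45+1)(10+1)/(4+1) − 1 = 46·11/5 − 1
= 506/5 − 1 ≈ 101.2 − 1 ≈ 100.2 → 100

N ≈ 100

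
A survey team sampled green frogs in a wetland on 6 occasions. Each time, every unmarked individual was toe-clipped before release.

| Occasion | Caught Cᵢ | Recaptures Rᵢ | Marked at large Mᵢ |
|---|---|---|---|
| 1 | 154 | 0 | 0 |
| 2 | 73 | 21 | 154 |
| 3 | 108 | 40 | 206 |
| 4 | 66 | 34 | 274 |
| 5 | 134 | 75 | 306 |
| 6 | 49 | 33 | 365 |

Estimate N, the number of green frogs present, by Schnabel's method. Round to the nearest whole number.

Σ MᵢCᵢ = 0·154 + 154·73 + 206·108 + 274·66 + 306·134 + 365·49 = 0 + 11242 + 22248 + 18084 + 41004 + 17885 = 110463
Σ Rᵢ = 0 + 21 + 40 + 34 + 75 + 33 = 203
N̂ = 110463 / 203 ≈ 544.2 → 544

N ≈ 544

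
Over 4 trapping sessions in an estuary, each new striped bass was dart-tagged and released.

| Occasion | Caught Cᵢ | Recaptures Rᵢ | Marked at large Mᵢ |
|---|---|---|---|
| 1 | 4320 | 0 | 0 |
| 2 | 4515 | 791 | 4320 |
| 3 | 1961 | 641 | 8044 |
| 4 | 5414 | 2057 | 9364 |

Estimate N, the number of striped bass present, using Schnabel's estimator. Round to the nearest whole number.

Σ MᵢCᵢ = 0·4320 + 4320·4515 + 8044·1961 + 9364·5414 = 0 + 19504800 + 15774284 + 50696696 = 85975780
Σ Rᵢ = 0 + 791 + 641 + 2057 = 3489
N̂ = 85975780 / 3489 ≈ 24642.0 → 24642

N ≈ 24,642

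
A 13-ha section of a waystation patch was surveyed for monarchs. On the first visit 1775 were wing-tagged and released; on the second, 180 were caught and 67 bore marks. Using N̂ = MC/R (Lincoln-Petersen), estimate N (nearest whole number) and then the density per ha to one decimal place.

N̂ = 1775·180/67 = 319500/67 ≈ 4768.7 → 4769
Density = N̂ / area = 4769 / 13 ≈ 366.846 → 366.8 per ha

density ≈ 366.8 monarchs per ha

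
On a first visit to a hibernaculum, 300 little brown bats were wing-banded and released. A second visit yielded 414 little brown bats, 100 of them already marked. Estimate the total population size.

N = 1242

If marked individuals mix randomly, R/C ≈ M/N, giving N ≈ M·C/R.
N = (300 × 414) / 100 = 124200 / 100 = 1242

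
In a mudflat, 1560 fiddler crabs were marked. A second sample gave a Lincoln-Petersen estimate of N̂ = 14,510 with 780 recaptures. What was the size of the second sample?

From N = M·C/R: C = N·R / M = 14510·780 / 1560 = 11317800 / 1560 = 7255.

C = 7255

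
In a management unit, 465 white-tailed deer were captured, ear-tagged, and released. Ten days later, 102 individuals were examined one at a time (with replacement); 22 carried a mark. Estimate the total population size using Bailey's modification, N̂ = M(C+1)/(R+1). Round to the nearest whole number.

N ≈ 2082

N̂ = 465·(102+1)/(22+1) = 465·103/23 = 47895/23 ≈ 2082.4 → 2082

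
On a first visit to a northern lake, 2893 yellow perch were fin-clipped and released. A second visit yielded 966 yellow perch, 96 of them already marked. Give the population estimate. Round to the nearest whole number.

N ≈ 29,111

If marked individuals mix randomly, R/C ≈ M/N, giving N ≈ M·C/R.
N = (2893 × 966) / 96 = 2794638 / 96 ≈ 29110.8 → 29111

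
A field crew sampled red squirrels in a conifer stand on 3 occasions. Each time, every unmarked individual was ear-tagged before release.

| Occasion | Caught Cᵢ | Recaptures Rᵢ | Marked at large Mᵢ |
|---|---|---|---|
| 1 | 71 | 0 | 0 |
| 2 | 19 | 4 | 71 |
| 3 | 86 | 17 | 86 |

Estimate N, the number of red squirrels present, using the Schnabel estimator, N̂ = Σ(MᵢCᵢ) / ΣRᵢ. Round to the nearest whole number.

N ≈ 416

Σ MᵢCᵢ = 0·71 + 71·19 + 86·86 = 0 + 1349 + 7396 = 8745
Σ Rᵢ = 0 + 4 + 17 = 21
N̂ = 8745 / 21 ≈ 416.4 → 416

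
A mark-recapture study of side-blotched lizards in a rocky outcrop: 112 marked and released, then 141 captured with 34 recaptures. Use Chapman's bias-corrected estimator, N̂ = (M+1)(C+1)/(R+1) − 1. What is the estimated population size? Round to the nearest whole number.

N̂ = (112+1)(141+1)/(34+1) − 1 = 113·142/35 − 1
= 16046/35 − 1 ≈ 458.46 − 1 ≈ 457.46 → 457

N ≈ 457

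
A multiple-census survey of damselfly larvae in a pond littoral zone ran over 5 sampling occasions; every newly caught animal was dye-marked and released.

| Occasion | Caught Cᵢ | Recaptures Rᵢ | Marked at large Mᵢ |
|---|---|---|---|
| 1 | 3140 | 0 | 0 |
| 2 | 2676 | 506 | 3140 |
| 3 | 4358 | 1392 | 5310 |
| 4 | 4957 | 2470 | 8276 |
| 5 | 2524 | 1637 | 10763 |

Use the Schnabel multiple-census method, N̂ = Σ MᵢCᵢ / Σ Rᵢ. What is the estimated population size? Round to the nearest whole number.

Σ MᵢCᵢ = 0·3140 + 3140·2676 + 5310·4358 + 8276·4957 + 10763·2524 = 0 + 8402640 + 23140980 + 41024132 + 27165812 = 99733564
Σ Rᵢ = 0 + 506 + 1392 + 2470 + 1637 = 6005
N̂ = 99733564 / 6005 ≈ 16608.4 → 16608

N ≈ 16,608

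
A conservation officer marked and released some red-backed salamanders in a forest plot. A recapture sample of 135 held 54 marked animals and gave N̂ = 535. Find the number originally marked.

From N = M·C/R: M = N·R / C = 535·54 / 135 = 28890 / 135 = 214.

M = 214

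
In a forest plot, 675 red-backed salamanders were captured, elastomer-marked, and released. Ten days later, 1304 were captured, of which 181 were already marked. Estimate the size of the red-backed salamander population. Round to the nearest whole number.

N ≈ 4863

If marked individuals mix randomly, R/C ≈ M/N, giving N ≈ M·C/R.
N = (675 × 1304) / 181 = 880200 / 181 ≈ 4863.0 → 4863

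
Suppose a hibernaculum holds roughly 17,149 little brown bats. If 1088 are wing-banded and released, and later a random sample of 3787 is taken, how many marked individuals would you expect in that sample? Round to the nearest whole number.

expected recaptures ≈ 240

Expected recaptures E[R] = M·C / N.
E[R] = 1088 × 3787 / 17149 = 4120256 / 17149 ≈ 240.3 → 240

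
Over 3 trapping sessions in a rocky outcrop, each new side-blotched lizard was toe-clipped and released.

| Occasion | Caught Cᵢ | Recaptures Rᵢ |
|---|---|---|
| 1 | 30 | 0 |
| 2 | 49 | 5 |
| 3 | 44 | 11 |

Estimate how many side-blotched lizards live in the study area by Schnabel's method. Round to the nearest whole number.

N ≈ 295

Marked at large before each occasion: Mᵢ = Σⱼ<ᵢ (Cⱼ − Rⱼ) → M1=0, M2=30, M3=74
Σ MᵢCᵢ = 0·30 + 30·49 + 74·44 = 0 + 1470 + 3256 = 4726
Σ Rᵢ = 0 + 5 + 11 = 16
N̂ = 4726 / 16 ≈ 295.4 → 295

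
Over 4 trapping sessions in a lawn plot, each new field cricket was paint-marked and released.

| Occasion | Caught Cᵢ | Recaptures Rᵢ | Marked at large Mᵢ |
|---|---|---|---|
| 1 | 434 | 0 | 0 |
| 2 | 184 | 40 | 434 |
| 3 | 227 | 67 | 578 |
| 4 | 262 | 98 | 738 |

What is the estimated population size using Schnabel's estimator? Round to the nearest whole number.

Σ MᵢCᵢ = 0·434 + 434·184 + 578·227 + 738·262 = 0 + 79856 + 131206 + 193356 = 404418
Σ Rᵢ = 0 + 40 + 67 + 98 = 205
N̂ = 404418 / 205 ≈ 1972.8 → 1973

N ≈ 1973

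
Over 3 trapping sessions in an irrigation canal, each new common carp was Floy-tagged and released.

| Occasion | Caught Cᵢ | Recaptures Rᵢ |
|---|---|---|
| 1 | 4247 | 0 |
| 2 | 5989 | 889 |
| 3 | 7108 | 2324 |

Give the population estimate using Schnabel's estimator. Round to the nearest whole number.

Marked at large before each occasion: Mᵢ = Σⱼ<ᵢ (Cⱼ − Rⱼ) → M1=0, M2=4247, M3=9347
Σ MᵢCᵢ = 0·4247 + 4247·5989 + 9347·7108 = 0 + 25435283 + 66438476 = 91873759
Σ Rᵢ = 0 + 889 + 2324 = 3213
N̂ = 91873759 / 3213 ≈ 28594.4 → 28594

N ≈ 28,594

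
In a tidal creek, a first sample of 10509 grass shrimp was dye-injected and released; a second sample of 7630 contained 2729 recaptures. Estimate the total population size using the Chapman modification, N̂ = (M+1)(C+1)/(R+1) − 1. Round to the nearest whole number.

N ≈ 29,377

N̂ = (10509+1)(7630+1)/(2729+1) − 1 = 10510·7631/2730 − 1
= 80201810/2730 − 1 ≈ 29378.0 − 1 ≈ 29377.0 → 29377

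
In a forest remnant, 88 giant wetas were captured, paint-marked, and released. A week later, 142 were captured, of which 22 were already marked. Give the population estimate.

N = 568

Lincoln-Petersen assumes M/N = R/C, so N = M·C / R.
N = (88 × 142) / 22 = 12496 / 22 = 568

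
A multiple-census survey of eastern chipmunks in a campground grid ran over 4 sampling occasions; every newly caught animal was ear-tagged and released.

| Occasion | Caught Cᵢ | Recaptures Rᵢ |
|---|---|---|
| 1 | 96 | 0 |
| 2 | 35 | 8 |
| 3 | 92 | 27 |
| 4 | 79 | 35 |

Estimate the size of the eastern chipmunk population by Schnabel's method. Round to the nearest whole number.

N ≈ 422

Marked at large before each occasion: Mᵢ = Σⱼ<ᵢ (Cⱼ − Rⱼ) → M1=0, M2=96, M3=123, M4=188
Σ MᵢCᵢ = 0·96 + 96·35 + 123·92 + 188·79 = 0 + 3360 + 11316 + 14852 = 29528
Σ Rᵢ = 0 + 8 + 27 + 35 = 70
N̂ = 29528 / 70 ≈ 421.8 → 422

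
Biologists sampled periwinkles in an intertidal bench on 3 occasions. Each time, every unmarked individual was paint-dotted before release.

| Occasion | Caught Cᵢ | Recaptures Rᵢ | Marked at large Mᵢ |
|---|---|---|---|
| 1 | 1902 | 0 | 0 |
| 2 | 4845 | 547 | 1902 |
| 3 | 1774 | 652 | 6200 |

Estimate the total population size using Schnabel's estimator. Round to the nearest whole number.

N ≈ 16,859

Σ MᵢCᵢ = 0·1902 + 1902·4845 + 6200·1774 = 0 + 9215190 + 10998800 = 20213990
Σ Rᵢ = 0 + 547 + 652 = 1199
N̂ = 20213990 / 1199 ≈ 16859.0 → 16859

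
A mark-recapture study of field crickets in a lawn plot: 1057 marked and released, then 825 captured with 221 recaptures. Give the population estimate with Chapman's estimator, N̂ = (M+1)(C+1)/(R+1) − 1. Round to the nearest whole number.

N ≈ 3936

N̂ = (1057+1)(825+1)/(221+1) − 1 = 1058·826/222 − 1
= 873908/222 − 1 ≈ 3936.5 − 1 ≈ 3935.5 → 3936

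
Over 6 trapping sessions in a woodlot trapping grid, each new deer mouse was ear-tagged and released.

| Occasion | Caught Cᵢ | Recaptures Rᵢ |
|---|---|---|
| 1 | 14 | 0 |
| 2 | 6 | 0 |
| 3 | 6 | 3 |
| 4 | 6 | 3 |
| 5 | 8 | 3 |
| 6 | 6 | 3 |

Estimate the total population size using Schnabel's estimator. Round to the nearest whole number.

N ≈ 61

Marked at large before each occasion: Mᵢ = Σⱼ<ᵢ (Cⱼ − Rⱼ) → M1=0, M2=14, M3=20, M4=23, M5=26, M6=31
Σ MᵢCᵢ = 0·14 + 14·6 + 20·6 + 23·6 + 26·8 + 31·6 = 0 + 84 + 120 + 138 + 208 + 186 = 736
Σ Rᵢ = 0 + 0 + 3 + 3 + 3 + 3 = 12
N̂ = 736 / 12 ≈ 61.3 → 61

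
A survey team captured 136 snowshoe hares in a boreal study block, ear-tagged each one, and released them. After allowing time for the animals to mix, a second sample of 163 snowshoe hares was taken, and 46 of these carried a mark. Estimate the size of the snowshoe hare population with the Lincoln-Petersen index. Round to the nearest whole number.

N ≈ 482

N = (136 × 163) / 46 = 22168 / 46 ≈ 481.9 → 482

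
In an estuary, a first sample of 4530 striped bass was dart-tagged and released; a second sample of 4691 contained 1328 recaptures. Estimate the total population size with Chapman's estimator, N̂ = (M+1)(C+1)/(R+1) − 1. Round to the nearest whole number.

N̂ = (4530+1)(4691+1)/(1328+1) − 1 = 4531·4692/1329 − 1
= 21259452/1329 − 1 ≈ 15996.6 − 1 ≈ 15995.6 → 15996

N ≈ 15,996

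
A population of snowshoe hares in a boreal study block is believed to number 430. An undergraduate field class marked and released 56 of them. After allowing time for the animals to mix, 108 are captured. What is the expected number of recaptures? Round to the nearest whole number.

expected recaptures ≈ 14

The marked fraction of the population is 56/430, so in a sample of 108 expect C·(M/N) marked.
E[R] = 56 × 108 / 430 = 6048 / 430 ≈ 14.1 → 14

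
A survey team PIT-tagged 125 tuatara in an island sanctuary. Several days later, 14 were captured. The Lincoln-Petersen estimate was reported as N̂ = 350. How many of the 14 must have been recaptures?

From N = M·C/R: R = M·C / N = 125·14 / 350 = 1750 / 350 = 5.

R = 5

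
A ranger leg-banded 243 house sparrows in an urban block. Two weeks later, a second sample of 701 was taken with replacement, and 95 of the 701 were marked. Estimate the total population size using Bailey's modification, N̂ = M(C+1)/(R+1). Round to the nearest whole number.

N ≈ 1777

N̂ = 243·(701+1)/(95+1) = 243·702/96 = 170586/96 ≈ 1776.9 → 1777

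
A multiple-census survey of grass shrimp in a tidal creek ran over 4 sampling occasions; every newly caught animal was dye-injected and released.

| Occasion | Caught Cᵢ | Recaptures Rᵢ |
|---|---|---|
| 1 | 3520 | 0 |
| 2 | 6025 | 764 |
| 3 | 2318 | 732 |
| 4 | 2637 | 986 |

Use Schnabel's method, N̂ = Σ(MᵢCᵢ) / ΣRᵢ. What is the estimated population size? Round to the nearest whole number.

N ≈ 27,760

Marked at large before each occasion: Mᵢ = Σⱼ<ᵢ (Cⱼ − Rⱼ) → M1=0, M2=3520, M3=8781, M4=10367
Σ MᵢCᵢ = 0·3520 + 3520·6025 + 8781·2318 + 10367·2637 = 0 + 21208000 + 20354358 + 27337779 = 68900137
Σ Rᵢ = 0 + 764 + 732 + 986 = 2482
N̂ = 68900137 / 2482 ≈ 27759.9 → 27760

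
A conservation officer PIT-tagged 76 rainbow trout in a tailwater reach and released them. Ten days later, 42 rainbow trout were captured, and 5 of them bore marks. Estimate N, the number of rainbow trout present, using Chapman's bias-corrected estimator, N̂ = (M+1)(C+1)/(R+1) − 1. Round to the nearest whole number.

N̂ = (76+1)(42+1)/(5+1) − 1 = 77·43/6 − 1
= 3311/6 − 1 ≈ 551.8 − 1 ≈ 550.8 → 551

N ≈ 551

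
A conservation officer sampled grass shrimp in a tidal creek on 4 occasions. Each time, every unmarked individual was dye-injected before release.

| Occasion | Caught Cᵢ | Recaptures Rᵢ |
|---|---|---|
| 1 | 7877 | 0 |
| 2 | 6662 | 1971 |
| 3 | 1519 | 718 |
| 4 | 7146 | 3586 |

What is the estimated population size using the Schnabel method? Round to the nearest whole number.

N ≈ 26,630

Marked at large before each occasion: Mᵢ = Σⱼ<ᵢ (Cⱼ − Rⱼ) → M1=0, M2=7877, M3=12568, M4=13369
Σ MᵢCᵢ = 0·7877 + 7877·6662 + 12568·1519 + 13369·7146 = 0 + 52476574 + 19090792 + 95534874 = 167102240
Σ Rᵢ = 0 + 1971 + 718 + 3586 = 6275
N̂ = 167102240 / 6275 ≈ 26629.8 → 26630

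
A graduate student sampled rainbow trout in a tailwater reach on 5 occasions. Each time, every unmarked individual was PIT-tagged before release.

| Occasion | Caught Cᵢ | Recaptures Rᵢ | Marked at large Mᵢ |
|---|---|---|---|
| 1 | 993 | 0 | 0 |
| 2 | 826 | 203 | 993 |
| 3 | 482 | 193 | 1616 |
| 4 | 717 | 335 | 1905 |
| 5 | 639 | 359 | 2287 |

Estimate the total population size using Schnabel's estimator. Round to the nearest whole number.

Σ MᵢCᵢ = 0·993 + 993·826 + 1616·482 + 1905·717 + 2287·639 = 0 + 820218 + 778912 + 1365885 + 1461393 = 4426408
Σ Rᵢ = 0 + 203 + 193 + 335 + 359 = 1090
N̂ = 4426408 / 1090 ≈ 4060.9 → 4061

N ≈ 4061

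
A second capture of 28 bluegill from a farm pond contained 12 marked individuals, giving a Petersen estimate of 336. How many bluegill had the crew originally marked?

From N = M·C/R: M = N·R / C = 336·12 / 28 = 4032 / 28 = 144.

M = 144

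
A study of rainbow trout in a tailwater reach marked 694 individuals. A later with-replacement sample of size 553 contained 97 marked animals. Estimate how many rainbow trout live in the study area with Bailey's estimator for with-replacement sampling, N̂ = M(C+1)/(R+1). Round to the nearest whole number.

N ≈ 3923

N̂ = 694·(553+1)/(97+1) = 694·554/98 = 384476/98 ≈ 3923.2 → 3923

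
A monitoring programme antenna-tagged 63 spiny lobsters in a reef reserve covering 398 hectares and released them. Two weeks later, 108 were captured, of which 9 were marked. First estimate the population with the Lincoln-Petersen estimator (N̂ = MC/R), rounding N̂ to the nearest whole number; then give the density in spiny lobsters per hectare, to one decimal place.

N̂ = 63·108/9 = 6804/9 = 756
Density = N̂ / area = 756 / 398 ≈ 1.90 → 1.9 per hectare

density ≈ 1.9 spiny lobsters per hectare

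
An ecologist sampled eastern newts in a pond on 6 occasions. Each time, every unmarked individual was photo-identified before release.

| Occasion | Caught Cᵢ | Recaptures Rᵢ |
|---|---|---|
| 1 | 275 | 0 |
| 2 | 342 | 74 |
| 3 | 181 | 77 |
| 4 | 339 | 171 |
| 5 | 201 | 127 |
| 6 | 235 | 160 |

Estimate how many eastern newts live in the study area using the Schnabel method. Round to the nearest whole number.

N ≈ 1288

Marked at large before each occasion: Mᵢ = Σⱼ<ᵢ (Cⱼ − Rⱼ) → M1=0, M2=275, M3=543, M4=647, M5=815, M6=889
Σ MᵢCᵢ = 0·275 + 275·342 + 543·181 + 647·339 + 815·201 + 889·235 = 0 + 94050 + 98283 + 219333 + 163815 + 208915 = 784396
Σ Rᵢ = 0 + 74 + 77 + 171 + 127 + 160 = 609
N̂ = 784396 / 609 ≈ 1288.0 → 1288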